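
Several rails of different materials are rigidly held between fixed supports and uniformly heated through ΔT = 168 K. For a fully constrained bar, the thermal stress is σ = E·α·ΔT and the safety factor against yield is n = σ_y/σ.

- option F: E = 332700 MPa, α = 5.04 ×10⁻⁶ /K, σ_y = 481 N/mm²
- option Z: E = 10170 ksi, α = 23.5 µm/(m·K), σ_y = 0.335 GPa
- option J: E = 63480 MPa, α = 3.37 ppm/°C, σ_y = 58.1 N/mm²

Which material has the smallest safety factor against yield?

Per material, after unit conversion:
  option F: E = 332.7, α = 5.04, σ_y = 481.0 → σ = 282 MPa, n = 1.71
  option Z: E = 70.12, α = 23.5, σ_y = 335.0 → σ = 277 MPa, n = 1.21
  option J: E = 63.48, α = 3.37, σ_y = 58.10 → σ = 35.9 MPa, n = 1.62
Option Z has the lowest safety factor, n = 1.21.

option Z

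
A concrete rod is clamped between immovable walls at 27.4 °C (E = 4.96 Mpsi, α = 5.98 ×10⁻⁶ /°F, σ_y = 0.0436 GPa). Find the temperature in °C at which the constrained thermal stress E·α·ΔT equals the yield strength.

E = 4.96 Mpsi = 34.20 GPa.
α = 5.98×10⁻⁶/°F × 9/5 = 10.8×10⁻⁶/K.
σ_y = 0.0436 GPa = 43.60 MPa.
E·α·ΔT = 43.60 MPa ⇒ ΔT = 43.60 / (34.20×10³ × 10.8×10⁻⁶) = 118.4 K.
T = 27.4 + 118.4 = 145.8 °C.

146 °C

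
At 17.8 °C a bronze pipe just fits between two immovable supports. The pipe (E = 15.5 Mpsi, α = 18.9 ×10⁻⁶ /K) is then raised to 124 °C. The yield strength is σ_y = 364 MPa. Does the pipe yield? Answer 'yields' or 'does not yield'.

does not yield

E = 15.5 Mpsi = 106.9 GPa.
ΔT = 106.2 K. Constrained thermal stress σ = E·α·ΔT = 106.9×10³ MPa × 18.9×10⁻⁶ × 106.2 = 215 MPa (compressive).
Compare to σ_y = 364 MPa: σ < σ_y, so it does not yield.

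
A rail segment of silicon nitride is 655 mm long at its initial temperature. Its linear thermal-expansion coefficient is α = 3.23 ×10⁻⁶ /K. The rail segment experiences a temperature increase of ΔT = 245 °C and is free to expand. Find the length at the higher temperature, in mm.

ΔL = α·L₀·ΔT = 3.23×10⁻⁶ × 655 mm × 245.0 K = 0.518 mm.
L = L₀ + ΔL = 655 + 0.518 = 655.52 mm.

655.52 mm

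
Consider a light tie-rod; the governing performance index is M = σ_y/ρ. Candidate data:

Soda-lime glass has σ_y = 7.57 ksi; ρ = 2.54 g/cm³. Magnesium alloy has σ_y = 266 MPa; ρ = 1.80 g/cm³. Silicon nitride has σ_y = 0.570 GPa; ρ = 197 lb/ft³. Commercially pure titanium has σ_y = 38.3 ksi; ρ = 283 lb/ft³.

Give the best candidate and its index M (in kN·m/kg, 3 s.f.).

In SI units:
  soda-lime glass: σ_y = 52.19 MPa, ρ = 2540 kg/m³
  magnesium alloy: σ_y = 266.0 MPa, ρ = 1800 kg/m³
  silicon nitride: σ_y = 570.0 MPa, ρ = 3156 kg/m³
  commercially pure titanium: σ_y = 264.1 MPa, ρ = 4533 kg/m³
  silicon nitride: M = 181 kN·m/kg
  magnesium alloy: M = 148 kN·m/kg
  commercially pure titanium: M = 58.3 kN·m/kg
  soda-lime glass: M = 20.5 kN·m/kg
Silicon nitride ranks first.

silicon nitride, M = 181 kN·m/kg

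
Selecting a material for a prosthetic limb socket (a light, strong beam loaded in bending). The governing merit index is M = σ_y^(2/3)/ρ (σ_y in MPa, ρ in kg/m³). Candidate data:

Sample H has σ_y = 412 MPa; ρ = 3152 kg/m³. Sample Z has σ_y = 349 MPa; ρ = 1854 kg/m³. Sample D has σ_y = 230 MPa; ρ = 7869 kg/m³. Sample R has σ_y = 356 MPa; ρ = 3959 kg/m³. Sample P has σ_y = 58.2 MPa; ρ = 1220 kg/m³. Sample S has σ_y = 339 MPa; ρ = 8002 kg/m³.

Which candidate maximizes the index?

sample Z

Per-candidate index values:
  sample Z: M = 26.7×10⁻³
  sample H: M = 17.6×10⁻³
  sample R: M = 12.7×10⁻³
  sample P: M = 12.3×10⁻³
  sample S: M = 6.08×10⁻³
  sample D: M = 4.77×10⁻³
Highest index: sample Z.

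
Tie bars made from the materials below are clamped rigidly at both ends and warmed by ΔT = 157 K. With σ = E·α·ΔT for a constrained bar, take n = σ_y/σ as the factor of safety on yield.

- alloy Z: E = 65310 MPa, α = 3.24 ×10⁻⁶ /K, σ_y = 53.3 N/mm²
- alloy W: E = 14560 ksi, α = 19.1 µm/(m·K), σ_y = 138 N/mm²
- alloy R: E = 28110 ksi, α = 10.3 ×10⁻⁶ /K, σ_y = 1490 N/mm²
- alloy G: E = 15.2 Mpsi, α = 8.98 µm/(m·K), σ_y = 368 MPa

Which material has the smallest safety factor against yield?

alloy W

In consistent units (E in GPa, α in ×10⁻⁶/K, σ_y in MPa):
  alloy Z: E = 65.31, α = 3.24, σ_y = 53.30 → σ = 33.2 MPa, n = 1.60
  alloy W: E = 100.4, α = 19.1, σ_y = 138.0 → σ = 301 MPa, n = 0.458
  alloy R: E = 193.8, α = 10.3, σ_y = 1490 → σ = 313 MPa, n = 4.75
  alloy G: E = 104.8, α = 8.98, σ_y = 368.0 → σ = 148 MPa, n = 2.49
The minimum is alloy W at n = 0.458.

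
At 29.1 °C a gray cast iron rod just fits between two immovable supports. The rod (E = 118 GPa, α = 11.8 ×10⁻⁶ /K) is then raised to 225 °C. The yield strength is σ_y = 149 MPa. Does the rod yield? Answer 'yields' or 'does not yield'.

ΔT = 195.9 K. Constrained thermal stress σ = E·α·ΔT = 118.0×10³ MPa × 11.8×10⁻⁶ × 195.9 = 273 MPa (compressive).
Compare to σ_y = 149 MPa: σ ≥ σ_y, so it yields.

yields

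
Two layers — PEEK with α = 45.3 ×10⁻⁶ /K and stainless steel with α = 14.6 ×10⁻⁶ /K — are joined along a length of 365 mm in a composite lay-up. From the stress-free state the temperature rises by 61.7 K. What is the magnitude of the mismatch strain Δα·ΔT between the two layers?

1.89×10⁻³

Δα = |45.3 − 14.6|×10⁻⁶/K = 30.7×10⁻⁶/K.
Mismatch strain = Δα·ΔT = 30.7×10⁻⁶ × 61.7 = 1.89×10⁻³.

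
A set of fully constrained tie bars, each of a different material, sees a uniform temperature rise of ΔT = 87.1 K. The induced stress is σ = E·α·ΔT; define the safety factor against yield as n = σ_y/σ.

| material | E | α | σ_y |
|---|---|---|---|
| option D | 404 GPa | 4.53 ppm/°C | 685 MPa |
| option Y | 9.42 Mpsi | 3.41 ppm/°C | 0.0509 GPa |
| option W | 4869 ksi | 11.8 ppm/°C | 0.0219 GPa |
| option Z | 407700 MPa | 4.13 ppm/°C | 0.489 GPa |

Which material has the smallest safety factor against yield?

With everything in SI (GPa, ×10⁻⁶/K, MPa):
  option D: E = 404.0, α = 4.53, σ_y = 685.0 → σ = 159 MPa, n = 4.30
  option Y: E = 64.95, α = 3.41, σ_y = 50.90 → σ = 19.3 MPa, n = 2.64
  option W: E = 33.57, α = 11.8, σ_y = 21.90 → σ = 34.5 MPa, n = 0.635
  option Z: E = 407.7, α = 4.13, σ_y = 489.0 → σ = 147 MPa, n = 3.33
Option W has the lowest safety factor, n = 0.635.

option W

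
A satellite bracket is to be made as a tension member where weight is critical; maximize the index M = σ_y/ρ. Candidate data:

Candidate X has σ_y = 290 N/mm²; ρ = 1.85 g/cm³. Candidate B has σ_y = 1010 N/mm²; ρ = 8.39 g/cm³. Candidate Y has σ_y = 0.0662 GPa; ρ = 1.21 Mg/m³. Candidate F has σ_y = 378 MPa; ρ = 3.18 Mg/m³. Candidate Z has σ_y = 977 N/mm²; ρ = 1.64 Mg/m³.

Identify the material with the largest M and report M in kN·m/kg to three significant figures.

In SI units:
  candidate X: σ_y = 290.0 MPa, ρ = 1850 kg/m³
  candidate B: σ_y = 1010 MPa, ρ = 8390 kg/m³
  candidate Y: σ_y = 66.20 MPa, ρ = 1210 kg/m³
  candidate F: σ_y = 378.0 MPa, ρ = 3180 kg/m³
  candidate Z: σ_y = 977.0 MPa, ρ = 1640 kg/m³
  candidate Z: M = 596 kN·m/kg
  candidate X: M = 157 kN·m/kg
  candidate B: M = 120 kN·m/kg
  candidate F: M = 119 kN·m/kg
  candidate Y: M = 54.7 kN·m/kg
The maximum is for candidate Z.

candidate Z, M = 596 kN·m/kg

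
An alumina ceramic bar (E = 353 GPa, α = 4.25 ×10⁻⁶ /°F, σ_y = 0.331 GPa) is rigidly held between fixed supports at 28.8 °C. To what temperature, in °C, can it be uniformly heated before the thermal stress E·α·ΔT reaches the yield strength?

α = 4.25×10⁻⁶/°F × 9/5 = 7.65×10⁻⁶/K.
σ_y = 0.331 GPa = 331.0 MPa.
E·α·ΔT = 331.0 MPa ⇒ ΔT = 331.0 / (353.0×10³ × 7.65×10⁻⁶) = 122.6 K.
T = 28.8 + 122.6 = 151.4 °C.

151 °C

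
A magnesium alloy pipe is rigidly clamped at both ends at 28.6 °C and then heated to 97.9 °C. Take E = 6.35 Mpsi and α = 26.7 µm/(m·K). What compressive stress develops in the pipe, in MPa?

E = 6.35 Mpsi = 43.78 GPa.
ΔT = 69.30 K. Constrained thermal stress σ = E·α·ΔT = 43.78×10³ MPa × 26.7×10⁻⁶ × 69.30 = 81.0 MPa (compressive).

81.0 MPa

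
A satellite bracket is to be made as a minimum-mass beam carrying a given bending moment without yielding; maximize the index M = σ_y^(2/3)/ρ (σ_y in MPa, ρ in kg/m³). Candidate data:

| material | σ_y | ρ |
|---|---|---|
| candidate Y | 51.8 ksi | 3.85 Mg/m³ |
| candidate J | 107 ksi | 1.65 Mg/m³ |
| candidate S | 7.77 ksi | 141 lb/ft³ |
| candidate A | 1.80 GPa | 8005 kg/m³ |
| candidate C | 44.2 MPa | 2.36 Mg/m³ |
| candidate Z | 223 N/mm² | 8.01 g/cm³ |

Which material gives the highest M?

Convert each candidate to consistent units, then evaluate M:
  candidate Y: σ_y = 357.1 MPa, ρ = 3850 kg/m³
  candidate J: σ_y = 737.7 MPa, ρ = 1650 kg/m³
  candidate S: σ_y = 53.57 MPa, ρ = 2259 kg/m³
  candidate A: σ_y = 1800 MPa, ρ = 8005 kg/m³
  candidate C: σ_y = 44.20 MPa, ρ = 2360 kg/m³
  candidate Z: σ_y = 223.0 MPa, ρ = 8010 kg/m³
  candidate J: M = 49.5×10⁻³
  candidate A: M = 18.5×10⁻³
  candidate Y: M = 13.1×10⁻³
  candidate S: M = 6.29×10⁻³
  candidate C: M = 5.30×10⁻³
  candidate Z: M = 4.59×10⁻³
The maximum is for candidate J.

candidate J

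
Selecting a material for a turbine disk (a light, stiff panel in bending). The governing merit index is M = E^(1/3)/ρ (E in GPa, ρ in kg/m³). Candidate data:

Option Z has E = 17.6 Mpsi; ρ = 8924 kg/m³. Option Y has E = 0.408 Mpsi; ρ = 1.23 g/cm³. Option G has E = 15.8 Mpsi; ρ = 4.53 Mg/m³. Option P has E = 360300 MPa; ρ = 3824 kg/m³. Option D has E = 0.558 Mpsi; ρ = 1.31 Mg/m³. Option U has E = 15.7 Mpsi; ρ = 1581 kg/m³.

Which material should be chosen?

Normalizing units and computing the index:
  option Z: E = 121.3 GPa, ρ = 8924 kg/m³
  option Y: E = 2.813 GPa, ρ = 1230 kg/m³
  option G: E = 108.9 GPa, ρ = 4530 kg/m³
  option P: E = 360.3 GPa, ρ = 3824 kg/m³
  option D: E = 3.847 GPa, ρ = 1310 kg/m³
  option U: E = 108.2 GPa, ρ = 1581 kg/m³
  option U: M = 3.01×10⁻³
  option P: M = 1.86×10⁻³
  option D: M = 1.20×10⁻³
  option Y: M = 1.15×10⁻³
  option G: M = 1.05×10⁻³
  option Z: M = 0.555×10⁻³
Option U ranks first.

option U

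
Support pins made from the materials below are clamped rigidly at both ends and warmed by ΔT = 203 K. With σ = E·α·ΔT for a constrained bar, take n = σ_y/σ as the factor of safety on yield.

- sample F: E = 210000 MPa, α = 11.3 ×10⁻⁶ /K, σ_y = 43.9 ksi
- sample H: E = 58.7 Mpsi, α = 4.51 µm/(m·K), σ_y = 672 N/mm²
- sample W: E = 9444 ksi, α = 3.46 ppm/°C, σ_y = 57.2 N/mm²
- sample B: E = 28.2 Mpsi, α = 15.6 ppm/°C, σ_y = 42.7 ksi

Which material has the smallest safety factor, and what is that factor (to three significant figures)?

With everything in SI (GPa, ×10⁻⁶/K, MPa):
  sample F: E = 210.0, α = 11.3, σ_y = 302.7 → σ = 482 MPa, n = 0.628
  sample H: E = 404.7, α = 4.51, σ_y = 672.0 → σ = 371 MPa, n = 1.81
  sample W: E = 65.11, α = 3.46, σ_y = 57.20 → σ = 45.7 MPa, n = 1.25
  sample B: E = 194.4, α = 15.6, σ_y = 294.4 → σ = 616 MPa, n = 0.478
Smallest n: sample B with n = 0.478.

sample B, n = 0.478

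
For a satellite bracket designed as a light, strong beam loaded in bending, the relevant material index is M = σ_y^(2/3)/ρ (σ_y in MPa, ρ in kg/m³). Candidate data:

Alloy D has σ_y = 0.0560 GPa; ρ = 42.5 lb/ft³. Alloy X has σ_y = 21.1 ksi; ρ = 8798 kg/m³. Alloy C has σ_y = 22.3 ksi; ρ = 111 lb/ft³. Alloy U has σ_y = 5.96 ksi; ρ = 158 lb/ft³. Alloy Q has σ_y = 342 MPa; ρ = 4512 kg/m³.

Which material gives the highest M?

Normalizing units and computing the index:
  alloy D: σ_y = 56.00 MPa, ρ = 680.8 kg/m³
  alloy X: σ_y = 145.5 MPa, ρ = 8798 kg/m³
  alloy C: σ_y = 153.8 MPa, ρ = 1778 kg/m³
  alloy U: σ_y = 41.09 MPa, ρ = 2531 kg/m³
  alloy Q: σ_y = 342.0 MPa, ρ = 4512 kg/m³
  alloy D: M = 21.5×10⁻³
  alloy C: M = 16.1×10⁻³
  alloy Q: M = 10.8×10⁻³
  alloy U: M = 4.71×10⁻³
  alloy X: M = 3.14×10⁻³
Highest index: alloy D.

alloy D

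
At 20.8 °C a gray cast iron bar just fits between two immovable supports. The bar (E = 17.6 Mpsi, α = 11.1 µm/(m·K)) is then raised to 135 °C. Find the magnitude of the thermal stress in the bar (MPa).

154 MPa

E = 17.6 Mpsi = 121.3 GPa.
ΔT = 114.2 K. Constrained thermal stress σ = E·α·ΔT = 121.3×10³ MPa × 11.1×10⁻⁶ × 114.2 = 154 MPa (compressive).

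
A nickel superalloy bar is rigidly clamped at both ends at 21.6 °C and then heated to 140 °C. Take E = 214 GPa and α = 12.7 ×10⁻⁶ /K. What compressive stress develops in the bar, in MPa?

ΔT = 118.4 K. Constrained thermal stress σ = E·α·ΔT = 214.0×10³ MPa × 12.7×10⁻⁶ × 118.4 = 322 MPa (compressive).

322 MPa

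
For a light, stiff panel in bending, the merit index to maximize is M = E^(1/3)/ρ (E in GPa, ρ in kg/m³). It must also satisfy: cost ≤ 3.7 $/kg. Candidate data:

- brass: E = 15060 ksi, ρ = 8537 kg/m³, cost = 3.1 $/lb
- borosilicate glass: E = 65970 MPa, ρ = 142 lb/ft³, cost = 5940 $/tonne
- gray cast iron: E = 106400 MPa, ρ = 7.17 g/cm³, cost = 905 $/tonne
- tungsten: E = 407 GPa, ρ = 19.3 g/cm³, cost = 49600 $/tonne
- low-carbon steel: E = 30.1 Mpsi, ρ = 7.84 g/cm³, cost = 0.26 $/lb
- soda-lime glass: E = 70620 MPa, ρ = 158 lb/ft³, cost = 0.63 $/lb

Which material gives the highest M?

soda-lime glass

Screen on constraints: cost ≤ 3.7 $/kg. Survivors: gray cast iron, low-carbon steel, soda-lime glass.
Normalizing units and computing the index:
  gray cast iron: E = 106.4 GPa, ρ = 7170 kg/m³
  low-carbon steel: E = 207.5 GPa, ρ = 7840 kg/m³
  soda-lime glass: E = 70.62 GPa, ρ = 2531 kg/m³
  soda-lime glass: M = 1.63×10⁻³
  low-carbon steel: M = 0.755×10⁻³
  gray cast iron: M = 0.661×10⁻³
Soda-lime glass ranks first.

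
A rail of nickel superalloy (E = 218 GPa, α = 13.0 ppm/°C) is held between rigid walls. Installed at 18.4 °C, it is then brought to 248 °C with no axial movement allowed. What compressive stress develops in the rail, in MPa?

ΔT = 229.6 K. Constrained thermal stress σ = E·α·ΔT = 218.0×10³ MPa × 13.0×10⁻⁶ × 229.6 = 651 MPa (compressive).

651 MPa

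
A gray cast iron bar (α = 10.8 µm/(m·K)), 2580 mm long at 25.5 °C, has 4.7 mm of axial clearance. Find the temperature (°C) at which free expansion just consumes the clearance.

α·L₀·ΔT = 4.7 mm ⇒ ΔT = 4.7 / (10.8×10⁻⁶ × 2580.0) = 168.7 K.
T = 25.5 + 168.7 = 194.2 °C.

194 °C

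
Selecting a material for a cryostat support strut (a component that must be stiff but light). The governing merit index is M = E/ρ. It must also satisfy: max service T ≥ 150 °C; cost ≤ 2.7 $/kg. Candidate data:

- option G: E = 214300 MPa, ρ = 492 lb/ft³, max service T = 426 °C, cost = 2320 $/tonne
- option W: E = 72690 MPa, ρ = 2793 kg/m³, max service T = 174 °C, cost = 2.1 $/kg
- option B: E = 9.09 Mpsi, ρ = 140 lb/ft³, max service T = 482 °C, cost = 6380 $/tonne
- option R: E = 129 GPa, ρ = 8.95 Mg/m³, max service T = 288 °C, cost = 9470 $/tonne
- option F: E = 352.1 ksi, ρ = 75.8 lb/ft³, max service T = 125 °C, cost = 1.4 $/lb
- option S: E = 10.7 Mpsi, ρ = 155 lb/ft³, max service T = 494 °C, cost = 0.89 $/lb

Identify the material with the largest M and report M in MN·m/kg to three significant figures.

Screen on constraints: max service T ≥ 150 °C; cost ≤ 2.7 $/kg. Survivors: option G, option W, option S.
Convert each candidate to consistent units, then evaluate M:
  option G: E = 214.3 GPa, ρ = 7881 kg/m³
  option W: E = 72.69 GPa, ρ = 2793 kg/m³
  option S: E = 73.77 GPa, ρ = 2483 kg/m³
  option S: M = 29.7 MN·m/kg
  option G: M = 27.2 MN·m/kg
  option W: M = 26.0 MN·m/kg
Highest index: option S.

option S, M = 29.7 MN·m/kg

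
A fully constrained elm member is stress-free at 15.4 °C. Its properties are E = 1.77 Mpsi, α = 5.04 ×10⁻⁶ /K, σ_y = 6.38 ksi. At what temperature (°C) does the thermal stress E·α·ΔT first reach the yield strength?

731 °C

E = 1.77 Mpsi = 12.20 GPa.
σ_y = 6.38 ksi = 43.99 MPa.
E·α·ΔT = 43.99 MPa ⇒ ΔT = 43.99 / (12.20×10³ × 5.04×10⁻⁶) = 715.2 K.
T = 15.4 + 715.2 = 730.6 °C.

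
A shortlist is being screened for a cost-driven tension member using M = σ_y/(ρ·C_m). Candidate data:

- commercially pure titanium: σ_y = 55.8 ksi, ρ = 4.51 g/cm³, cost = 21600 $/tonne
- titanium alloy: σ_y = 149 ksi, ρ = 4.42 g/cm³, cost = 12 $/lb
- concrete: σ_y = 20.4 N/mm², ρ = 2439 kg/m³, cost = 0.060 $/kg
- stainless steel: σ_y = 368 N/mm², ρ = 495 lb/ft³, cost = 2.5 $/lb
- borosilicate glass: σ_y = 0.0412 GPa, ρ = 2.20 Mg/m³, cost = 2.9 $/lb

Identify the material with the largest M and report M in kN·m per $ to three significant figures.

concrete, M = 139 kN·m per $

In SI units:
  commercially pure titanium: σ_y = 384.7 MPa, ρ = 4510 kg/m³, cost = 21.60 $/kg
  titanium alloy: σ_y = 1027 MPa, ρ = 4420 kg/m³, cost = 26.46 $/kg
  concrete: σ_y = 20.40 MPa, ρ = 2439 kg/m³, cost = 0.06000 $/kg
  stainless steel: σ_y = 368.0 MPa, ρ = 7929 kg/m³, cost = 5.511 $/kg
  borosilicate glass: σ_y = 41.20 MPa, ρ = 2200 kg/m³, cost = 6.393 $/kg
  concrete: M = 139 kN·m per $
  titanium alloy: M = 8.79 kN·m per $
  stainless steel: M = 8.42 kN·m per $
  commercially pure titanium: M = 3.95 kN·m per $
  borosilicate glass: M = 2.93 kN·m per $
Concrete ranks first.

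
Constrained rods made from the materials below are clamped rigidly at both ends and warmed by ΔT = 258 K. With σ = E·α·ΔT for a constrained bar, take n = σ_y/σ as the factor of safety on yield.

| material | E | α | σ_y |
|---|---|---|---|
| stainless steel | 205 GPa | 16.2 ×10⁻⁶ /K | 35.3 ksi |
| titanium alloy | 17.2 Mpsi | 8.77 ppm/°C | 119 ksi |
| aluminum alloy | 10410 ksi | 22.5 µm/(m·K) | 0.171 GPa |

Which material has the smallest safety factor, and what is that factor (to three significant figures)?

Converting E to GPa, α to ×10⁻⁶/K, σ_y to MPa, then σ and n for each:
  stainless steel: E = 205.0, α = 16.2, σ_y = 243.4 → σ = 857 MPa, n = 0.284
  titanium alloy: E = 118.6, α = 8.77, σ_y = 820.5 → σ = 268 MPa, n = 3.06
  aluminum alloy: E = 71.77, α = 22.5, σ_y = 171.0 → σ = 417 MPa, n = 0.410
The minimum is stainless steel at n = 0.284.

stainless steel, n = 0.284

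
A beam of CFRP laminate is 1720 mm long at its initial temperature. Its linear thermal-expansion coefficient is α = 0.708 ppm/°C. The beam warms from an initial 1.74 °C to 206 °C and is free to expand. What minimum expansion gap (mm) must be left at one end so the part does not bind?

ΔT = 206 − 1.74 = 204.3 K.
ΔL = α·L₀·ΔT = 0.708×10⁻⁶ × 1720 mm × 204.3 K = 0.249 mm.

0.249 mm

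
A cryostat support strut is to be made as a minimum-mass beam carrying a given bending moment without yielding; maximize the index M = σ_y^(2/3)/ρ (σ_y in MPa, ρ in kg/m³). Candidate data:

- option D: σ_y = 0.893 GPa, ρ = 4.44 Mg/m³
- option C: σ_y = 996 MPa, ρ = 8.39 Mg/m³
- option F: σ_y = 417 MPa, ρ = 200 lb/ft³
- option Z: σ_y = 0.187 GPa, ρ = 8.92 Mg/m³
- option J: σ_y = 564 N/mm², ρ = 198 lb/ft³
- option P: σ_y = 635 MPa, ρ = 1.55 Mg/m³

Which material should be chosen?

option P

Convert each candidate to consistent units, then evaluate M:
  option D: σ_y = 893.0 MPa, ρ = 4440 kg/m³
  option C: σ_y = 996.0 MPa, ρ = 8390 kg/m³
  option F: σ_y = 417.0 MPa, ρ = 3204 kg/m³
  option Z: σ_y = 187.0 MPa, ρ = 8920 kg/m³
  option J: σ_y = 564.0 MPa, ρ = 3172 kg/m³
  option P: σ_y = 635.0 MPa, ρ = 1550 kg/m³
  option P: M = 47.7×10⁻³
  option J: M = 21.5×10⁻³
  option D: M = 20.9×10⁻³
  option F: M = 17.4×10⁻³
  option C: M = 11.9×10⁻³
  option Z: M = 3.67×10⁻³
The maximum is for option P.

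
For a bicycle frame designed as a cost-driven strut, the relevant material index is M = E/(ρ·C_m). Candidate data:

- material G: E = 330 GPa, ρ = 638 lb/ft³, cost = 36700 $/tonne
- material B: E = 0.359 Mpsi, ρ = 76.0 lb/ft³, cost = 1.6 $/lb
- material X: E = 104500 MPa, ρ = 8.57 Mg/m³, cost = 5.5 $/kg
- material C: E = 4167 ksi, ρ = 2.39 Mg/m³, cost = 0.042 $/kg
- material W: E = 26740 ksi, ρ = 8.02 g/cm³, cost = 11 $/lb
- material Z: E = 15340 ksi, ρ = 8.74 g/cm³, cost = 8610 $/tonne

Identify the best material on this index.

After converting to SI:
  material G: E = 330.0 GPa, ρ = 10220 kg/m³, cost = 36.70 $/kg
  material B: E = 2.475 GPa, ρ = 1217 kg/m³, cost = 3.527 $/kg
  material X: E = 104.5 GPa, ρ = 8570 kg/m³, cost = 5.500 $/kg
  material C: E = 28.73 GPa, ρ = 2390 kg/m³, cost = 0.04200 $/kg
  material W: E = 184.4 GPa, ρ = 8020 kg/m³, cost = 24.25 $/kg
  material Z: E = 105.8 GPa, ρ = 8740 kg/m³, cost = 8.610 $/kg
  material C: M = 286 MN·m per $
  material X: M = 2.22 MN·m per $
  material Z: M = 1.41 MN·m per $
  material W: M = 0.948 MN·m per $
  material G: M = 0.880 MN·m per $
  material B: M = 0.576 MN·m per $
Highest index: material C.

material C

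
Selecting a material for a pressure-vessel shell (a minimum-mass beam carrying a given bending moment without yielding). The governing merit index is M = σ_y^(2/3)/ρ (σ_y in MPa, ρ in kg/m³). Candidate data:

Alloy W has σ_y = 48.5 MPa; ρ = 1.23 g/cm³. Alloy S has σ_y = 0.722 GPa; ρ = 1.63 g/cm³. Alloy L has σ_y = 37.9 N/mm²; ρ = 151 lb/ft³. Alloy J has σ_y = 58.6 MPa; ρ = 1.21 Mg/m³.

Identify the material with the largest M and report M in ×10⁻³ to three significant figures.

alloy S, M = 49.4×10⁻³

After converting to SI:
  alloy W: σ_y = 48.50 MPa, ρ = 1230 kg/m³
  alloy S: σ_y = 722.0 MPa, ρ = 1630 kg/m³
  alloy L: σ_y = 37.90 MPa, ρ = 2419 kg/m³
  alloy J: σ_y = 58.60 MPa, ρ = 1210 kg/m³
  alloy S: M = 49.4×10⁻³
  alloy J: M = 12.5×10⁻³
  alloy W: M = 10.8×10⁻³
  alloy L: M = 4.66×10⁻³
The maximum is for alloy S.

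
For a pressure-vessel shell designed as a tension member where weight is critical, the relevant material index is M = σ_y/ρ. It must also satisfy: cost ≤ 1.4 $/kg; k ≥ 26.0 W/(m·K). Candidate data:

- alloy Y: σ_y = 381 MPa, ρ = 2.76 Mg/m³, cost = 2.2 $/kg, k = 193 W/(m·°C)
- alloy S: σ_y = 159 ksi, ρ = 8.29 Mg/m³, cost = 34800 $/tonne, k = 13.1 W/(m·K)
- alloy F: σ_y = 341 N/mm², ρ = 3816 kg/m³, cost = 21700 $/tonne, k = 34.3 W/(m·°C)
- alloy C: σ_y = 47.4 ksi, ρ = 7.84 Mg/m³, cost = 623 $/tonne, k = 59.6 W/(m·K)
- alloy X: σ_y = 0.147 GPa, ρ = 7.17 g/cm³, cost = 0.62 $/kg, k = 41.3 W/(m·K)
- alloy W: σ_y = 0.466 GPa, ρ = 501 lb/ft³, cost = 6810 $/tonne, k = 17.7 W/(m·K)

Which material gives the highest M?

Screen on constraints: cost ≤ 1.4 $/kg; k ≥ 26.0 W/(m·K). Survivors: alloy C, alloy X.
Normalizing units and computing the index:
  alloy C: σ_y = 326.8 MPa, ρ = 7840 kg/m³
  alloy X: σ_y = 147.0 MPa, ρ = 7170 kg/m³
  alloy C: M = 41.7 kN·m/kg
  alloy X: M = 20.5 kN·m/kg
Alloy C has the largest M.

alloy C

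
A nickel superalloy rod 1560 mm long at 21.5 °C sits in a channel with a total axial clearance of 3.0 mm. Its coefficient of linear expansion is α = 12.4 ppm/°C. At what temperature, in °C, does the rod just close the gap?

177 °C

α·L₀·ΔT = 3.0 mm ⇒ ΔT = 3.0 / (12.4×10⁻⁶ × 1560.0) = 155.1 K.
T = 21.5 + 155.1 = 176.6 °C.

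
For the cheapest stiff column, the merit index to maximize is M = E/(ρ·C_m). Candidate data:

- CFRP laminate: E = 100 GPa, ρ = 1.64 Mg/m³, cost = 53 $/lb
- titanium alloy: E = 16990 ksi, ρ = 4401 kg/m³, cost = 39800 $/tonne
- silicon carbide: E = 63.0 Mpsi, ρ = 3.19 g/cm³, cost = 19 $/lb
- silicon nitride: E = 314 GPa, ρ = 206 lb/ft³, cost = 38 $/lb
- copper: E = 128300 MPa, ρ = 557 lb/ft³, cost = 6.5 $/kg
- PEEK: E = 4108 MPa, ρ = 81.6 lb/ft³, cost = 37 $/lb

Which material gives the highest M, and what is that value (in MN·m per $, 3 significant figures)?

Convert each candidate to consistent units, then evaluate M:
  CFRP laminate: E = 100.0 GPa, ρ = 1640 kg/m³, cost = 116.8 $/kg
  titanium alloy: E = 117.1 GPa, ρ = 4401 kg/m³, cost = 39.80 $/kg
  silicon carbide: E = 434.4 GPa, ρ = 3190 kg/m³, cost = 41.89 $/kg
  silicon nitride: E = 314.0 GPa, ρ = 3300 kg/m³, cost = 83.77 $/kg
  copper: E = 128.3 GPa, ρ = 8922 kg/m³, cost = 6.500 $/kg
  PEEK: E = 4.108 GPa, ρ = 1307 kg/m³, cost = 81.57 $/kg
  silicon carbide: M = 3.25 MN·m per $
  copper: M = 2.21 MN·m per $
  silicon nitride: M = 1.14 MN·m per $
  titanium alloy: M = 0.669 MN·m per $
  CFRP laminate: M = 0.522 MN·m per $
  PEEK: M = 0.0385 MN·m per $
The maximum is for silicon carbide.

silicon carbide, M = 3.25 MN·m per $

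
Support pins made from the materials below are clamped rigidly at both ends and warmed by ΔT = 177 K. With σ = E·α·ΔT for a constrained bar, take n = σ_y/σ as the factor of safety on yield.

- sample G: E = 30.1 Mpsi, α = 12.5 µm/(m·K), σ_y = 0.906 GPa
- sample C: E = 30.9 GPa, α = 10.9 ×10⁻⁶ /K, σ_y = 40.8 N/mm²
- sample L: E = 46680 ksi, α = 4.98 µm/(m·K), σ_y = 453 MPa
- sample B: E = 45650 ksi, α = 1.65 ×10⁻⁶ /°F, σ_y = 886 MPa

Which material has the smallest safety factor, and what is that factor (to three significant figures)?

Per material, after unit conversion:
  sample G: E = 207.5, α = 12.5, σ_y = 906.0 → σ = 459 MPa, n = 1.97
  sample C: E = 30.90, α = 10.9, σ_y = 40.80 → σ = 59.6 MPa, n = 0.684
  sample L: E = 321.8, α = 4.98, σ_y = 453.0 → σ = 284 MPa, n = 1.60
  sample B: E = 314.7, α = 2.97, σ_y = 886.0 → σ = 165 MPa, n = 5.35
Smallest n: sample C with n = 0.684.

sample C, n = 0.684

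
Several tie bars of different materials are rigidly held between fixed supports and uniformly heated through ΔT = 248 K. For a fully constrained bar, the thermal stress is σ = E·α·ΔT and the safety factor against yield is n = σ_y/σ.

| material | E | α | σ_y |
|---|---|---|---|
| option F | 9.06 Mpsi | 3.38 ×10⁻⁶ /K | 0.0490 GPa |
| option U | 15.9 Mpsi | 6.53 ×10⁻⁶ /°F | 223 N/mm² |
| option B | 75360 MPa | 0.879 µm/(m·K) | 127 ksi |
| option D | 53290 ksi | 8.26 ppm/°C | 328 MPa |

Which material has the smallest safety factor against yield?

option D

Per material, after unit conversion:
  option F: E = 62.47, α = 3.38, σ_y = 49.00 → σ = 52.4 MPa, n = 0.936
  option U: E = 109.6, α = 11.8, σ_y = 223.0 → σ = 320 MPa, n = 0.698
  option B: E = 75.36, α = 0.879, σ_y = 875.6 → σ = 16.4 MPa, n = 53.3
  option D: E = 367.4, α = 8.26, σ_y = 328.0 → σ = 753 MPa, n = 0.436
Option D has the lowest safety factor, n = 0.436.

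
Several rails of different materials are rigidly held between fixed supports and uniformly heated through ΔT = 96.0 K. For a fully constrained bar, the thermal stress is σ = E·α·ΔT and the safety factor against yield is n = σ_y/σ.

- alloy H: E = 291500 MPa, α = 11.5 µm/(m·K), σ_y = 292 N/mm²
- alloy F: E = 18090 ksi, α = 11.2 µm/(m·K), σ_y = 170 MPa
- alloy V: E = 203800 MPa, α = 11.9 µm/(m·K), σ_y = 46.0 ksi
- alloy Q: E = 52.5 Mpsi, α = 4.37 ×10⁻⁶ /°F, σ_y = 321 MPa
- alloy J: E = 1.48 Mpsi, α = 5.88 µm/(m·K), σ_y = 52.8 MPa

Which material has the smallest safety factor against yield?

alloy H

In consistent units (E in GPa, α in ×10⁻⁶/K, σ_y in MPa):
  alloy H: E = 291.5, α = 11.5, σ_y = 292.0 → σ = 322 MPa, n = 0.907
  alloy F: E = 124.7, α = 11.2, σ_y = 170.0 → σ = 134 MPa, n = 1.27
  alloy V: E = 203.8, α = 11.9, σ_y = 317.2 → σ = 233 MPa, n = 1.36
  alloy Q: E = 362.0, α = 7.87, σ_y = 321.0 → σ = 273 MPa, n = 1.17
  alloy J: E = 10.20, α = 5.88, σ_y = 52.80 → σ = 5.76 MPa, n = 9.17
Smallest n: alloy H with n = 0.907.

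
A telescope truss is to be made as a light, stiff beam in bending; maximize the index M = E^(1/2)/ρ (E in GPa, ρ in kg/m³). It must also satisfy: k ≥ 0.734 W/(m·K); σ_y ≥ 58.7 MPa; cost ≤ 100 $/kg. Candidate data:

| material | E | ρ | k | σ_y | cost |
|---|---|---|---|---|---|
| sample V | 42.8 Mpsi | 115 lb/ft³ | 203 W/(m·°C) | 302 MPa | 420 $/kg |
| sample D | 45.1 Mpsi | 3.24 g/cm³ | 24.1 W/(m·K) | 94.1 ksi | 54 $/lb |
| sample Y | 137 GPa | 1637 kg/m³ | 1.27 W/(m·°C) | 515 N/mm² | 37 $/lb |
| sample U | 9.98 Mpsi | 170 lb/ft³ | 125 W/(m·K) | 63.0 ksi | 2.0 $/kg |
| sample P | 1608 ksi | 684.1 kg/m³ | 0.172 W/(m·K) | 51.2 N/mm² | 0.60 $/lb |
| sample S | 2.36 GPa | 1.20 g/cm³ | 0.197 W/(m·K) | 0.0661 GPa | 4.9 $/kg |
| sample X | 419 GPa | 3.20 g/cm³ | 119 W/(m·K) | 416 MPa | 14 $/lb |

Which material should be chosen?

sample Y

Screen on constraints: k ≥ 0.734 W/(m·K); σ_y ≥ 58.7 MPa; cost ≤ 100 $/kg. Survivors: sample Y, sample U, sample X.
Convert each candidate to consistent units, then evaluate M:
  sample Y: E = 137.0 GPa, ρ = 1637 kg/m³
  sample U: E = 68.81 GPa, ρ = 2723 kg/m³
  sample X: E = 419.0 GPa, ρ = 3200 kg/m³
  sample Y: M = 7.15×10⁻³
  sample X: M = 6.40×10⁻³
  sample U: M = 3.05×10⁻³
Sample Y has the largest M.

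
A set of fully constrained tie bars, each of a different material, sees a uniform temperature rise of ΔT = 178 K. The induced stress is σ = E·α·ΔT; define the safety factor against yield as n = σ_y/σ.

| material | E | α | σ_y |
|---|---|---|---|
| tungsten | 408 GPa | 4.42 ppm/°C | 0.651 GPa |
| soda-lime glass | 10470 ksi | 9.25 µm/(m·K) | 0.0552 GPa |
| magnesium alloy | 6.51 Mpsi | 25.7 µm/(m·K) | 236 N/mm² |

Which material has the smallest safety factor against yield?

In consistent units (E in GPa, α in ×10⁻⁶/K, σ_y in MPa):
  tungsten: E = 408.0, α = 4.42, σ_y = 651.0 → σ = 321 MPa, n = 2.03
  soda-lime glass: E = 72.19, α = 9.25, σ_y = 55.20 → σ = 119 MPa, n = 0.464
  magnesium alloy: E = 44.88, α = 25.7, σ_y = 236.0 → σ = 205 MPa, n = 1.15
The minimum is soda-lime glass at n = 0.464.

soda-lime glass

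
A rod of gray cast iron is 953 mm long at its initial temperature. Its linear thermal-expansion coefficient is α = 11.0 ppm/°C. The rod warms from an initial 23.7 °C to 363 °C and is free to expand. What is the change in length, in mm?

3.56 mm

ΔT = 363 − 23.7 = 339.3 K.
ΔL = α·L₀·ΔT = 11.0×10⁻⁶ × 953 mm × 339.3 K = 3.56 mm.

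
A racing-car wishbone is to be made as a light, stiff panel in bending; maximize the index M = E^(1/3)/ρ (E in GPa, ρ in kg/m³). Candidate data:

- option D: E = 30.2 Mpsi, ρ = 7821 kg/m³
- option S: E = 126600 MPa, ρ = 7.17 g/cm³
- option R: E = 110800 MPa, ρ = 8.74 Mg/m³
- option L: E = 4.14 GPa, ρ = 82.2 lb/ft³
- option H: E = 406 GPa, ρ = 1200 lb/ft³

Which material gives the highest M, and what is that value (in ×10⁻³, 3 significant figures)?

Convert each candidate to consistent units, then evaluate M:
  option D: E = 208.2 GPa, ρ = 7821 kg/m³
  option S: E = 126.6 GPa, ρ = 7170 kg/m³
  option R: E = 110.8 GPa, ρ = 8740 kg/m³
  option L: E = 4.140 GPa, ρ = 1317 kg/m³
  option H: E = 406.0 GPa, ρ = 19220 kg/m³
  option L: M = 1.22×10⁻³
  option D: M = 0.758×10⁻³
  option S: M = 0.700×10⁻³
  option R: M = 0.550×10⁻³
  option H: M = 0.385×10⁻³
The maximum is for option L.

option L, M = 1.22×10⁻³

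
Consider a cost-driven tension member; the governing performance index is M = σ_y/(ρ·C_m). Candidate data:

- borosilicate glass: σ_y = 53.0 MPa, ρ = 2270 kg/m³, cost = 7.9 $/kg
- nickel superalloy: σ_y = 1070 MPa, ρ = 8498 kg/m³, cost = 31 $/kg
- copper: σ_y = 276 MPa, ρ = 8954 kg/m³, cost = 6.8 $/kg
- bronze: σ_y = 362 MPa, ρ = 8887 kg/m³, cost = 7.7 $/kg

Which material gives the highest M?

Per-candidate index values:
  bronze: M = 5.29 kN·m per $
  copper: M = 4.53 kN·m per $
  nickel superalloy: M = 4.06 kN·m per $
  borosilicate glass: M = 2.96 kN·m per $
The maximum is for bronze.

bronze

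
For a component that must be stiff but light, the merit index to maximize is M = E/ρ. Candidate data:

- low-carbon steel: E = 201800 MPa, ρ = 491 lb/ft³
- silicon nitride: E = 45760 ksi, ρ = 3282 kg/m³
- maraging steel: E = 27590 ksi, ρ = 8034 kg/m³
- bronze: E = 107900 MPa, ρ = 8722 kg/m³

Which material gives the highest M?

silicon nitride

Normalizing units and computing the index:
  low-carbon steel: E = 201.8 GPa, ρ = 7865 kg/m³
  silicon nitride: E = 315.5 GPa, ρ = 3282 kg/m³
  maraging steel: E = 190.2 GPa, ρ = 8034 kg/m³
  bronze: E = 107.9 GPa, ρ = 8722 kg/m³
  silicon nitride: M = 96.1 MN·m/kg
  low-carbon steel: M = 25.7 MN·m/kg
  maraging steel: M = 23.7 MN·m/kg
  bronze: M = 12.4 MN·m/kg
Highest index: silicon nitride.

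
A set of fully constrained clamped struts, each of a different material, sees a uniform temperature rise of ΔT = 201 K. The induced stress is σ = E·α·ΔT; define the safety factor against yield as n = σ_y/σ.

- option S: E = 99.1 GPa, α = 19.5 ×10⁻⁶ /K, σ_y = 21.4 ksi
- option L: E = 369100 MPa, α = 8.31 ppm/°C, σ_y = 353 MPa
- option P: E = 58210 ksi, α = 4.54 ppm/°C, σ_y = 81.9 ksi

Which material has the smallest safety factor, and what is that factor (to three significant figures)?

option S, n = 0.380

In consistent units (E in GPa, α in ×10⁻⁶/K, σ_y in MPa):
  option S: E = 99.10, α = 19.5, σ_y = 147.5 → σ = 388 MPa, n = 0.380
  option L: E = 369.1, α = 8.31, σ_y = 353.0 → σ = 617 MPa, n = 0.573
  option P: E = 401.3, α = 4.54, σ_y = 564.7 → σ = 366 MPa, n = 1.54
The minimum is option S at n = 0.380.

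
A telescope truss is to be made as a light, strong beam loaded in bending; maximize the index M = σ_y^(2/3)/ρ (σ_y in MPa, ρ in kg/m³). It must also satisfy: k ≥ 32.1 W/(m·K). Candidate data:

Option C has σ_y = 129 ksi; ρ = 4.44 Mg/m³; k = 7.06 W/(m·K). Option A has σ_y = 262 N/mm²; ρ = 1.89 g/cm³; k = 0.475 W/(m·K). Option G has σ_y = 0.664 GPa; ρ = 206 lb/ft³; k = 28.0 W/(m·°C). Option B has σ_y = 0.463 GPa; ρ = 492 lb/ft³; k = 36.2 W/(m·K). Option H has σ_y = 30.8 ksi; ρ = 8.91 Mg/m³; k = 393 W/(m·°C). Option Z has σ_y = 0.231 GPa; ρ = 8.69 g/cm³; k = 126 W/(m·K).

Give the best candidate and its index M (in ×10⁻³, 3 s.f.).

Screen on constraints: k ≥ 32.1 W/(m·K). Survivors: option B, option H, option Z.
In SI units:
  option B: σ_y = 463.0 MPa, ρ = 7881 kg/m³
  option H: σ_y = 212.4 MPa, ρ = 8910 kg/m³
  option Z: σ_y = 231.0 MPa, ρ = 8690 kg/m³
  option B: M = 7.59×10⁻³
  option Z: M = 4.33×10⁻³
  option H: M = 3.99×10⁻³
Option B has the largest M.

option B, M = 7.59×10⁻³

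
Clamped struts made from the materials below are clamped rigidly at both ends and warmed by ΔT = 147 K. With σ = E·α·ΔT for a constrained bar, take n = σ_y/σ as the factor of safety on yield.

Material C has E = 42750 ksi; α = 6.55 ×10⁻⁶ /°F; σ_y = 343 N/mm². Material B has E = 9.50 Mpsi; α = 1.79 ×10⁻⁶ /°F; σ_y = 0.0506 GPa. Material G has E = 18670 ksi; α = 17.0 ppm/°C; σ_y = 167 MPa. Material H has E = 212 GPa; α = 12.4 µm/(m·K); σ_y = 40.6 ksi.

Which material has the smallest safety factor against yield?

material G

Per material, after unit conversion:
  material C: E = 294.8, α = 11.8, σ_y = 343.0 → σ = 511 MPa, n = 0.671
  material B: E = 65.50, α = 3.22, σ_y = 50.60 → σ = 31.0 MPa, n = 1.63
  material G: E = 128.7, α = 17.0, σ_y = 167.0 → σ = 322 MPa, n = 0.519
  material H: E = 212.0, α = 12.4, σ_y = 279.9 → σ = 386 MPa, n = 0.724
Smallest n: material G with n = 0.519.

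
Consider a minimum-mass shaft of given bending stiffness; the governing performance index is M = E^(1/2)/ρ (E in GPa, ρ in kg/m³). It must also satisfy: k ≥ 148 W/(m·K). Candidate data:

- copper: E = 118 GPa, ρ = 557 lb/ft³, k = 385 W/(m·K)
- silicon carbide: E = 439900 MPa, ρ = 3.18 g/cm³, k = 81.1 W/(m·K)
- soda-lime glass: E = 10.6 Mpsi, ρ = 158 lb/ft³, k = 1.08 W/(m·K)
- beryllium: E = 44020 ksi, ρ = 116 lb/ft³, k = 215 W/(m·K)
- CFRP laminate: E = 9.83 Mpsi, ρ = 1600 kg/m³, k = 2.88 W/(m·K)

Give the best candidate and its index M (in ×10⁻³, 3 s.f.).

Screen on constraints: k ≥ 148 W/(m·K). Survivors: copper, beryllium.
Convert each candidate to consistent units, then evaluate M:
  copper: E = 118.0 GPa, ρ = 8922 kg/m³
  beryllium: E = 303.5 GPa, ρ = 1858 kg/m³
  beryllium: M = 9.38×10⁻³
  copper: M = 1.22×10⁻³
Beryllium ranks first.

beryllium, M = 9.38×10⁻³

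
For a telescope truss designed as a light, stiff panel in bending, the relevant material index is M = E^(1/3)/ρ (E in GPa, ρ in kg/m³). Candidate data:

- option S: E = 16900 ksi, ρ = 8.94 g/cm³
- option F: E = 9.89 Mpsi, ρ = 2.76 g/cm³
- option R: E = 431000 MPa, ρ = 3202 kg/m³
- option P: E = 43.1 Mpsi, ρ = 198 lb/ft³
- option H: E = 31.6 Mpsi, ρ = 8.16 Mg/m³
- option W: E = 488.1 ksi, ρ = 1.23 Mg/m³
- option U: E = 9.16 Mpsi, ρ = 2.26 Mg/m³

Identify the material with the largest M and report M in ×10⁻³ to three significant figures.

In SI units:
  option S: E = 116.5 GPa, ρ = 8940 kg/m³
  option F: E = 68.19 GPa, ρ = 2760 kg/m³
  option R: E = 431.0 GPa, ρ = 3202 kg/m³
  option P: E = 297.2 GPa, ρ = 3172 kg/m³
  option H: E = 217.9 GPa, ρ = 8160 kg/m³
  option W: E = 3.365 GPa, ρ = 1230 kg/m³
  option U: E = 63.16 GPa, ρ = 2260 kg/m³
  option R: M = 2.36×10⁻³
  option P: M = 2.10×10⁻³
  option U: M = 1.76×10⁻³
  option F: M = 1.48×10⁻³
  option W: M = 1.22×10⁻³
  option H: M = 0.737×10⁻³
  option S: M = 0.546×10⁻³
The maximum is for option R.

option R, M = 2.36×10⁻³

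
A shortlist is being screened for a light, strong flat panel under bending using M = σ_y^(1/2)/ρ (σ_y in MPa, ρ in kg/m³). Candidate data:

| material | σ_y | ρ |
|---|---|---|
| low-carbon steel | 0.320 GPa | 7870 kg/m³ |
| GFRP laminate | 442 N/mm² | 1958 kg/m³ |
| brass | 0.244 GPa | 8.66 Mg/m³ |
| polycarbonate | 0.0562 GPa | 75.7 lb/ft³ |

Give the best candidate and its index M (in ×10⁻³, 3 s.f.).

Putting every candidate on a common basis:
  low-carbon steel: σ_y = 320.0 MPa, ρ = 7870 kg/m³
  GFRP laminate: σ_y = 442.0 MPa, ρ = 1958 kg/m³
  brass: σ_y = 244.0 MPa, ρ = 8660 kg/m³
  polycarbonate: σ_y = 56.20 MPa, ρ = 1213 kg/m³
  GFRP laminate: M = 10.7×10⁻³
  polycarbonate: M = 6.18×10⁻³
  low-carbon steel: M = 2.27×10⁻³
  brass: M = 1.80×10⁻³
The maximum is for GFRP laminate.

GFRP laminate, M = 10.7×10⁻³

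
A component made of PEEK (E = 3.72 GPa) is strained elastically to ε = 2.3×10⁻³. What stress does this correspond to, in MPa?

8.56 MPa

σ = E·ε = 3720 MPa × 2.3×10⁻³ = 8.56 MPa.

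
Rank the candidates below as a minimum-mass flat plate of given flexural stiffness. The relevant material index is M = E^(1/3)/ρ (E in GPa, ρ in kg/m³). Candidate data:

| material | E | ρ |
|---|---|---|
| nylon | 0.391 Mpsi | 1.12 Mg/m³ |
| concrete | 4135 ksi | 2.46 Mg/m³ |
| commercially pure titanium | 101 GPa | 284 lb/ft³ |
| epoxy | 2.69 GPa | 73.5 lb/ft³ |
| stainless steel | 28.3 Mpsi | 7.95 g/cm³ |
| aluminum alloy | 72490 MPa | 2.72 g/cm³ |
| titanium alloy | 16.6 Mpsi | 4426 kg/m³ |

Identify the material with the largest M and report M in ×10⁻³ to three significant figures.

Putting every candidate on a common basis:
  nylon: E = 2.696 GPa, ρ = 1120 kg/m³
  concrete: E = 28.51 GPa, ρ = 2460 kg/m³
  commercially pure titanium: E = 101.0 GPa, ρ = 4549 kg/m³
  epoxy: E = 2.690 GPa, ρ = 1177 kg/m³
  stainless steel: E = 195.1 GPa, ρ = 7950 kg/m³
  aluminum alloy: E = 72.49 GPa, ρ = 2720 kg/m³
  titanium alloy: E = 114.5 GPa, ρ = 4426 kg/m³
  aluminum alloy: M = 1.53×10⁻³
  nylon: M = 1.24×10⁻³
  concrete: M = 1.24×10⁻³
  epoxy: M = 1.18×10⁻³
  titanium alloy: M = 1.10×10⁻³
  commercially pure titanium: M = 1.02×10⁻³
  stainless steel: M = 0.730×10⁻³
Aluminum alloy has the largest M.

aluminum alloy, M = 1.53×10⁻³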